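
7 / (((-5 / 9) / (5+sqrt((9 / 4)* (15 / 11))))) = -63 - 189* sqrt(165) / 110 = -85.07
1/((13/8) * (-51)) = -8/663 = -0.01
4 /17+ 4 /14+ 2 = 300 /119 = 2.52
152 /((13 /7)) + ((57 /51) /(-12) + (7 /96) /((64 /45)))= 81.80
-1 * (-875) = 875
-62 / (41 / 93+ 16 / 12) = -1922 / 55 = -34.95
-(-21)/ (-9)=-7/ 3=-2.33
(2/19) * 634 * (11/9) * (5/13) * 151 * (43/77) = 41165620/15561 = 2645.44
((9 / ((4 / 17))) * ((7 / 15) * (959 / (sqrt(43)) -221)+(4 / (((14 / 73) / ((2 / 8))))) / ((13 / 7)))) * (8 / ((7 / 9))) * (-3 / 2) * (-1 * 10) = -53877879 / 91+2641086 * sqrt(43) / 43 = -189302.77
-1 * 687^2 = -471969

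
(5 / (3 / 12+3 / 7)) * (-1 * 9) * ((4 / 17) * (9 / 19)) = -45360 / 6137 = -7.39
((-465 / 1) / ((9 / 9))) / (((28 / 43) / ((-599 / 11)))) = 11977005 / 308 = 38886.38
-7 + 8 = 1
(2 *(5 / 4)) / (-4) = -5 / 8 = -0.62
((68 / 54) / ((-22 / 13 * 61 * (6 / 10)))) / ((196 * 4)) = -1105 / 42611184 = -0.00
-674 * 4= -2696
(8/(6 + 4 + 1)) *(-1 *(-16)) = 128/11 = 11.64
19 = 19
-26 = -26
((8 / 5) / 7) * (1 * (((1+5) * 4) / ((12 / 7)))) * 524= 8384 / 5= 1676.80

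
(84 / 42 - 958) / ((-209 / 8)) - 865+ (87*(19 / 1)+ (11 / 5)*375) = 344765 / 209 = 1649.59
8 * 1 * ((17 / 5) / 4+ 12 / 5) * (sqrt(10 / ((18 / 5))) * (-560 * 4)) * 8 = -2329600 / 3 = -776533.33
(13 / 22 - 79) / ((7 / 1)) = -1725 / 154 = -11.20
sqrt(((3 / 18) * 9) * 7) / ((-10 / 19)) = -19 * sqrt(42) / 20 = -6.16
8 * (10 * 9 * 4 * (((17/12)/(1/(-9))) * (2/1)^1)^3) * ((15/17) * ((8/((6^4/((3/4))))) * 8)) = -1560600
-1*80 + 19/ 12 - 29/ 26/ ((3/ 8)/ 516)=-251657/ 156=-1613.19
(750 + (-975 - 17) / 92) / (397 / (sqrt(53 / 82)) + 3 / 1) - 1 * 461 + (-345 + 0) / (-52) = -7023020672617 / 15456459356 + 6749794 * sqrt(4346) / 297239603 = -452.88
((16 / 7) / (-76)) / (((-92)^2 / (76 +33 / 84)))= -93 / 342608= -0.00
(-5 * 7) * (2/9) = -70/9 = -7.78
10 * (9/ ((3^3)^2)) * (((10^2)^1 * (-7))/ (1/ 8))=-56000/ 81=-691.36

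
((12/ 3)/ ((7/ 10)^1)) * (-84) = -480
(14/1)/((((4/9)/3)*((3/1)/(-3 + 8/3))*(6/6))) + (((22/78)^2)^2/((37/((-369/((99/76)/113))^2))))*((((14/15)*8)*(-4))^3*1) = -2697746848813323504071/577781889750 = -4669144008.62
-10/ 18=-5/ 9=-0.56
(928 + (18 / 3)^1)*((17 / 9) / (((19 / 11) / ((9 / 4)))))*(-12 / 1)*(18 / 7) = -70913.77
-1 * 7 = -7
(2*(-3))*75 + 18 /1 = -432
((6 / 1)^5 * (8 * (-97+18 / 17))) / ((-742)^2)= -3623616 / 334271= -10.84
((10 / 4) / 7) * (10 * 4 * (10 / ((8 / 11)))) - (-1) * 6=1417 / 7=202.43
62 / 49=1.27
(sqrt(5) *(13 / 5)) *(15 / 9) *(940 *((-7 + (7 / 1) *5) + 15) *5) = 2627300 *sqrt(5) / 3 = 1958273.80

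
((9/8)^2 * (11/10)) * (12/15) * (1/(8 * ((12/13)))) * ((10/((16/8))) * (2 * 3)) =11583/2560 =4.52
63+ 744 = 807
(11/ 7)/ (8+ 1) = 11/ 63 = 0.17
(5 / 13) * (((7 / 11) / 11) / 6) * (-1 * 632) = -11060 / 4719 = -2.34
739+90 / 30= 742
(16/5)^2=256/25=10.24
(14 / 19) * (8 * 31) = 3472 / 19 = 182.74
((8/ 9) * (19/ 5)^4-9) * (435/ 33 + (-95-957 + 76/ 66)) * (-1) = 182987.77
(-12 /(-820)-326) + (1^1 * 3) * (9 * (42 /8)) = -151073 /820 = -184.24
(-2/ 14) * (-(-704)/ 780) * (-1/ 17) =176/ 23205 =0.01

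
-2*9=-18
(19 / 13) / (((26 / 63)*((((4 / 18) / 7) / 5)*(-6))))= -125685 / 1352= -92.96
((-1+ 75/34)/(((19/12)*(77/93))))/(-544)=-11439/6764912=-0.00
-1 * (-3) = 3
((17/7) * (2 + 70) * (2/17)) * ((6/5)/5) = 864/175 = 4.94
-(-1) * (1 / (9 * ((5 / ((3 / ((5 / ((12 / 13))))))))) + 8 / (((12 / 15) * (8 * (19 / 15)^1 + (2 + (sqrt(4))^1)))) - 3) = -78551 / 34450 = -2.28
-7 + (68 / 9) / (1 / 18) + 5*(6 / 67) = 8673 / 67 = 129.45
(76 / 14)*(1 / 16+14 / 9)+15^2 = 117827 / 504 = 233.78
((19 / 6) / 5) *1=19 / 30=0.63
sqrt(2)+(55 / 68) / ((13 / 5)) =275 / 884+sqrt(2) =1.73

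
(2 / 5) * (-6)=-12 / 5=-2.40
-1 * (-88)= 88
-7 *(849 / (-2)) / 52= 5943 / 104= 57.14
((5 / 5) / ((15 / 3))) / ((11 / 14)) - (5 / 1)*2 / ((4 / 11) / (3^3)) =-81647 / 110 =-742.25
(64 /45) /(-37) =-64 /1665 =-0.04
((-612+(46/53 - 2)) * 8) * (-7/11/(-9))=-606592/1749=-346.82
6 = 6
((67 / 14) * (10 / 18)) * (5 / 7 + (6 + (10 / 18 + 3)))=216745 / 7938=27.30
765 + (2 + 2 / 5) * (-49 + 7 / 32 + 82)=33789 / 40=844.72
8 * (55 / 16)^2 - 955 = -27535 / 32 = -860.47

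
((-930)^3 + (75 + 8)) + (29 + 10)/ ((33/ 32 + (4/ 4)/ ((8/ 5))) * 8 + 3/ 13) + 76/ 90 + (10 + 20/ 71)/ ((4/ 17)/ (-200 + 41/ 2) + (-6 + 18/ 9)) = -1466432528360171683/ 1823111730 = -804356915.83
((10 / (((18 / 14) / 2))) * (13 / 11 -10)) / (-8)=3395 / 198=17.15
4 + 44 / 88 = 9 / 2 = 4.50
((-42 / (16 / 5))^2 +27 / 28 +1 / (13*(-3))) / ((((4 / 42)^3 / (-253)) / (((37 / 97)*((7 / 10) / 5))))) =-3498002219943 / 1291264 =-2708975.25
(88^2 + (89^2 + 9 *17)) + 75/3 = 15843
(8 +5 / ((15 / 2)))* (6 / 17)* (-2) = -104 / 17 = -6.12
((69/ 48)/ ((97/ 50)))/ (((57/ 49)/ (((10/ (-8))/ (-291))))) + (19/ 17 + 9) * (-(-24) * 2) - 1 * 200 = 250018643963/ 875262816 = 285.65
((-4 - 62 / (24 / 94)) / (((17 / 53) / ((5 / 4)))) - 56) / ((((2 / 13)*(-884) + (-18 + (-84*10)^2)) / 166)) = -34470979 / 143910984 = -0.24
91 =91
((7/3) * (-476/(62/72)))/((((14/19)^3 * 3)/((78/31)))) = -2704.04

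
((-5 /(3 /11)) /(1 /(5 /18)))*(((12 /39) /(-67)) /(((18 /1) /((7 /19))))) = 1925 /4021407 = 0.00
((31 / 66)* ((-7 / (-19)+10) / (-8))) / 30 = -6107 / 300960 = -0.02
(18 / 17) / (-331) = -18 / 5627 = -0.00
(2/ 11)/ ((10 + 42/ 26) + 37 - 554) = -13/ 36135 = -0.00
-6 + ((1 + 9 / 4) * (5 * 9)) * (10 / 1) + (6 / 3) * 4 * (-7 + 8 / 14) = 19671 / 14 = 1405.07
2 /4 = 1 /2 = 0.50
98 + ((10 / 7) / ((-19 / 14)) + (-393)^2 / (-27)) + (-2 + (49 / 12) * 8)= -318785 / 57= -5592.72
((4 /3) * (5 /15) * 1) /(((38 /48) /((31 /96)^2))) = 961 /16416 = 0.06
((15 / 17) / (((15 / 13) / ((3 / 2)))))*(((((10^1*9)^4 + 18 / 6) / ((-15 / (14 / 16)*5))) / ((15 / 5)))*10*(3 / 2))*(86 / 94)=-256731941739 / 63920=-4016457.16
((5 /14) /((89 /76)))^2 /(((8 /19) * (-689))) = -171475 /534841762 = -0.00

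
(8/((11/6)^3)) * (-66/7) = -10368/847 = -12.24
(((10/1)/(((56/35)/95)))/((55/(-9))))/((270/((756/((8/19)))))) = -113715/176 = -646.11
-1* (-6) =6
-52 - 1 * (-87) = 35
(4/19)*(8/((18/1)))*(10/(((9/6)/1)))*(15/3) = 1600/513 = 3.12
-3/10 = -0.30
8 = 8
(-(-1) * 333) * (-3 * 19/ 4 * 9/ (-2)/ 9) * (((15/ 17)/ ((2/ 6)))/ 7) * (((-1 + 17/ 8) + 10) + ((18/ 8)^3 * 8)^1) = 349345305/ 3808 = 91739.84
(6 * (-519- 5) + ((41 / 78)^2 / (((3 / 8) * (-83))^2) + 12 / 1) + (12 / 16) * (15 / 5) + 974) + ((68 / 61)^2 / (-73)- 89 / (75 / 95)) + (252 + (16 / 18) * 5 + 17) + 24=-1009809181354398619 / 512318966395860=-1971.06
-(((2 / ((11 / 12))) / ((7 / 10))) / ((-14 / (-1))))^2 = -14400 / 290521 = -0.05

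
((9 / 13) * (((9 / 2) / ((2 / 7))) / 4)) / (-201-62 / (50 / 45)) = -945 / 89024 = -0.01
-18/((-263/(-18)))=-324/263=-1.23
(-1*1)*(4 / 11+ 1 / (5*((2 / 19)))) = -249 / 110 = -2.26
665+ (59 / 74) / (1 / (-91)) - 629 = -2705 / 74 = -36.55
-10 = -10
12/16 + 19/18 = 65/36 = 1.81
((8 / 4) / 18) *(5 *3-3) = 4 / 3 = 1.33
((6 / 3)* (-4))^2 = 64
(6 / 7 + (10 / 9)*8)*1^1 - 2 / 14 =605 / 63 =9.60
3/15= 1/5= 0.20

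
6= 6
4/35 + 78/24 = 471/140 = 3.36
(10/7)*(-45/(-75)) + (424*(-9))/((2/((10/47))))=-133278/329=-405.10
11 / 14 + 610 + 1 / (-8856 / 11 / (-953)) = 37937209 / 61992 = 611.97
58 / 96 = 29 / 48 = 0.60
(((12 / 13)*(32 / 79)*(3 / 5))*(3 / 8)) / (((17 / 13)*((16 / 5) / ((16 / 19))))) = 432 / 25517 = 0.02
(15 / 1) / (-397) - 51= -20262 / 397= -51.04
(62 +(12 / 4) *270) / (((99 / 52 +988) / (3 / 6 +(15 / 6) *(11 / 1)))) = 1269632 / 51475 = 24.67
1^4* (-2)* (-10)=20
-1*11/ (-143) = 1/ 13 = 0.08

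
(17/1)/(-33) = -17/33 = -0.52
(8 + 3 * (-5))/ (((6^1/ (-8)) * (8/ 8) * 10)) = 14/ 15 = 0.93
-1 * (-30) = 30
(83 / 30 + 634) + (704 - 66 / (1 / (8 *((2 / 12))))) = 1252.77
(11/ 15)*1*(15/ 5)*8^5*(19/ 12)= 1712128/ 15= 114141.87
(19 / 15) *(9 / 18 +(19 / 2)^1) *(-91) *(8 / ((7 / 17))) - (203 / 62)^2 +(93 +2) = -22310.39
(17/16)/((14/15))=1.14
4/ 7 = 0.57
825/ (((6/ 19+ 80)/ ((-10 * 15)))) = -1175625/ 763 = -1540.79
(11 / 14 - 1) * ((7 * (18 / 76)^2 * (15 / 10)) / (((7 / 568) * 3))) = -17253 / 5054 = -3.41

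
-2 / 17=-0.12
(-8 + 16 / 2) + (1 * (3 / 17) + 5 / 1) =88 / 17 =5.18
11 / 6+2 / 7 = 89 / 42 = 2.12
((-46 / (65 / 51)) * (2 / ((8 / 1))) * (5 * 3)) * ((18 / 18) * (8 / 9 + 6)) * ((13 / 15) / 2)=-12121 / 30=-404.03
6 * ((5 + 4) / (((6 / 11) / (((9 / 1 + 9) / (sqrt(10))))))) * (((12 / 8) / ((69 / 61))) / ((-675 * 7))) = -2013 * sqrt(10) / 40250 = -0.16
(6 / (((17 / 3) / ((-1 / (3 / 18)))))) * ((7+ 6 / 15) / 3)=-1332 / 85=-15.67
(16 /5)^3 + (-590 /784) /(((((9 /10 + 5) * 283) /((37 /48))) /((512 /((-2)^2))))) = 170166446 /5200125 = 32.72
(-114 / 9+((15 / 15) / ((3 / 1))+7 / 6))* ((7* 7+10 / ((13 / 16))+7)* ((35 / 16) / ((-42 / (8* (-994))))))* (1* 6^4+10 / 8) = -409818904.29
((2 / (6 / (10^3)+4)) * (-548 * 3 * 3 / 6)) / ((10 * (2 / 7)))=-287700 / 2003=-143.63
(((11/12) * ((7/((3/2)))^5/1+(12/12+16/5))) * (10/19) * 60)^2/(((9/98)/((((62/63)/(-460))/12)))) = -7998864.29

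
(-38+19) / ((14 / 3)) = -57 / 14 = -4.07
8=8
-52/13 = -4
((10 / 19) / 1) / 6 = 0.09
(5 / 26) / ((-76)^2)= 5 / 150176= 0.00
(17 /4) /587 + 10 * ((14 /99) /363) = 939649 /84380076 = 0.01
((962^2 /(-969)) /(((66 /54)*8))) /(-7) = 694083 /49742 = 13.95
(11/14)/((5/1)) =0.16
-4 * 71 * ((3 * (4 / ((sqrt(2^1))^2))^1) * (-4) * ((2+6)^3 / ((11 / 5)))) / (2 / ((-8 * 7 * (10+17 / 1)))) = -13191413760 / 11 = -1199219432.73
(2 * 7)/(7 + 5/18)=252/131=1.92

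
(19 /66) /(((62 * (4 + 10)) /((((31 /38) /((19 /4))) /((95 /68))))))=17 /416955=0.00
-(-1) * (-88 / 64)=-1.38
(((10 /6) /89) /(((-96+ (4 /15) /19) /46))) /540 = -2185 /131472936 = -0.00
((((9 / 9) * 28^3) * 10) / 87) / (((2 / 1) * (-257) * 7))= -15680 / 22359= -0.70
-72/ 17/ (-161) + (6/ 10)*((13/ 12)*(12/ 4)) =108183/ 54740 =1.98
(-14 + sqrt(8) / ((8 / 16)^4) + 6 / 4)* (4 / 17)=-50 / 17 + 128* sqrt(2) / 17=7.71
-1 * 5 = -5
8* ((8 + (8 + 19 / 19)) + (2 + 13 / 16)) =317 / 2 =158.50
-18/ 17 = -1.06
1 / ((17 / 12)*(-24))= -1 / 34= -0.03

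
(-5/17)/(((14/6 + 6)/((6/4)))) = -9/170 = -0.05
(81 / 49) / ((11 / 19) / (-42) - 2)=-9234 / 11249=-0.82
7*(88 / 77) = 8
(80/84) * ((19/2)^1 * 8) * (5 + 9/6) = 9880/21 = 470.48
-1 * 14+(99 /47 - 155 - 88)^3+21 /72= -34832217155719 /2491752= -13979006.40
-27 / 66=-9 / 22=-0.41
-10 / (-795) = 2 / 159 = 0.01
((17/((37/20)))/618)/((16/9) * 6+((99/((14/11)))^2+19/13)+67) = 86632/35713471705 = 0.00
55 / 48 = 1.15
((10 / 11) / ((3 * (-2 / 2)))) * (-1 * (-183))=-610 / 11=-55.45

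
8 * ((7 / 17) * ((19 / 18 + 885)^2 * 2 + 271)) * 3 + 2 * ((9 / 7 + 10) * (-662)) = 15504896.68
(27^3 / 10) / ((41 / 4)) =39366 / 205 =192.03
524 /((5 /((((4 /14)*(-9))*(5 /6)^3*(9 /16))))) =-9825 /112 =-87.72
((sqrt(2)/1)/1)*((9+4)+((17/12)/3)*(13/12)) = 5837*sqrt(2)/432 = 19.11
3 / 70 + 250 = 17503 / 70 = 250.04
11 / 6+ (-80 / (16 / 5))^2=3761 / 6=626.83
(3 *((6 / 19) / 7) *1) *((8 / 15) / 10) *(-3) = -72 / 3325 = -0.02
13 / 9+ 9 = 10.44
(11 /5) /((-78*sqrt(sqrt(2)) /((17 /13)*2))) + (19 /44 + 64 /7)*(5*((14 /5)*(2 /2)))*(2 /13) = 2949 /143 - 187*2^(3 /4) /5070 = 20.56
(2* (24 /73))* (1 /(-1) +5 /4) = 0.16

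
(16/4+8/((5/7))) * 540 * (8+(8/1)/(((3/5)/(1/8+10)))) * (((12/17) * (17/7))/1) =14084928/7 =2012132.57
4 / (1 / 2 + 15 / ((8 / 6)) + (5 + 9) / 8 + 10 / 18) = 72 / 253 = 0.28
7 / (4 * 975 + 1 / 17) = 119 / 66301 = 0.00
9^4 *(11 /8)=72171 /8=9021.38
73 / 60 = 1.22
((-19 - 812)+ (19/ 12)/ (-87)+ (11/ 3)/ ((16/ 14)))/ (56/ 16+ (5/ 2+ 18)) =-1728467/ 50112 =-34.49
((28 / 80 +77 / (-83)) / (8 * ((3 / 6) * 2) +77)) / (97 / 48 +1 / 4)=-11508 / 3844975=-0.00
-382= -382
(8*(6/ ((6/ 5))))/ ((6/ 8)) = 160/ 3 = 53.33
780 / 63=260 / 21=12.38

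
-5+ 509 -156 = 348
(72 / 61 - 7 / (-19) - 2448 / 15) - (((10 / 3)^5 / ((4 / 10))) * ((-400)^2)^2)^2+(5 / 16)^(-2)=-693661196633304543684059200.00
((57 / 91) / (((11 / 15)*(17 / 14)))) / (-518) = -855 / 629629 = -0.00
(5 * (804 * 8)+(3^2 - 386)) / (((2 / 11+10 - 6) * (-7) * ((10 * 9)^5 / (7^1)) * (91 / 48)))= -0.00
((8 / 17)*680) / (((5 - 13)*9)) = -40 / 9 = -4.44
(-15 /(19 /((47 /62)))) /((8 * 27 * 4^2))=-235 /1357056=-0.00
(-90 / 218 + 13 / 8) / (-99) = -1057 / 86328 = -0.01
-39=-39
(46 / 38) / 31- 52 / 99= -0.49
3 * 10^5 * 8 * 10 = 24000000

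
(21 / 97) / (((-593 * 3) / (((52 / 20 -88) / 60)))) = 2989 / 17256300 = 0.00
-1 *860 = -860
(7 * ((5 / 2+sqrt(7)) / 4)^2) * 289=10115 * sqrt(7) / 16+107219 / 64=3347.91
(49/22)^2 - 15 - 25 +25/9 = -140531/4356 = -32.26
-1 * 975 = -975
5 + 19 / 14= 89 / 14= 6.36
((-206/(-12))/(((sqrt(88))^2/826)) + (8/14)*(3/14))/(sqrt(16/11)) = 2085995*sqrt(11)/51744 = 133.71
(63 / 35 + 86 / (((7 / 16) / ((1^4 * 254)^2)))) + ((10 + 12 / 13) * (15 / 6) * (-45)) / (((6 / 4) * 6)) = 5770249734 / 455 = 12681867.55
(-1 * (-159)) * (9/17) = 1431/17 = 84.18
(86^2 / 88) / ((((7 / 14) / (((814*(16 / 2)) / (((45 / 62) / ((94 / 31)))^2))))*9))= 38687825152 / 18225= 2122788.76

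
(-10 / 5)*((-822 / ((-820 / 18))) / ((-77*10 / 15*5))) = 11097 / 78925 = 0.14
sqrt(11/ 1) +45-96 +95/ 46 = -2251/ 46 +sqrt(11) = -45.62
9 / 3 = 3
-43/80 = -0.54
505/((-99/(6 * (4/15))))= -808/99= -8.16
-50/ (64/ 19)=-475/ 32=-14.84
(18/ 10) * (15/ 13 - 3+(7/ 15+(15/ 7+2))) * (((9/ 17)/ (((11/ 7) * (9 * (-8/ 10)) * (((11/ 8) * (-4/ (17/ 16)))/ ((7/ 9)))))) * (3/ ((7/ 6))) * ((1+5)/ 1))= 8487/ 15730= 0.54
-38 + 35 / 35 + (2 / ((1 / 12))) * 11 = 227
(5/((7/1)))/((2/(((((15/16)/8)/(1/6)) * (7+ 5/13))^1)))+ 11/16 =3701/1456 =2.54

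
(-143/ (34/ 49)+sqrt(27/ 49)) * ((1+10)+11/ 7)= -44044/ 17+264 * sqrt(3)/ 49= -2581.49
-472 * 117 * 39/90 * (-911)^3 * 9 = 814174699726908/5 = 162834939945381.60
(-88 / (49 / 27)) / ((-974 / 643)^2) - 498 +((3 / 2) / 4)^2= -386006553687 / 743761984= -518.99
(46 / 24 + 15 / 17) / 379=571 / 77316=0.01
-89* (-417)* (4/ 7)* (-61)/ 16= -2263893/ 28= -80853.32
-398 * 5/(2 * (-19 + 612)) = -1.68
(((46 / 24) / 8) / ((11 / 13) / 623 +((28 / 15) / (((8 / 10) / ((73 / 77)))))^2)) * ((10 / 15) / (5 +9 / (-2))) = 22539517 / 345372400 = 0.07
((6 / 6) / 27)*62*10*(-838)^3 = -364857892640 / 27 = -13513255282.96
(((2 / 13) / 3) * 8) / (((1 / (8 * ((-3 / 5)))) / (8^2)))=-126.03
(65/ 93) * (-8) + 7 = 131/ 93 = 1.41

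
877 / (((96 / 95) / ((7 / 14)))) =83315 / 192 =433.93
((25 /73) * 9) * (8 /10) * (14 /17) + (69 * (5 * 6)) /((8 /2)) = 1289475 /2482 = 519.53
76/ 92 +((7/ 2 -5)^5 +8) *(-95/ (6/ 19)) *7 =-3774217/ 4416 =-854.67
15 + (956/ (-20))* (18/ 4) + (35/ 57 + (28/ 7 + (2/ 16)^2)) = -3565379/ 18240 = -195.47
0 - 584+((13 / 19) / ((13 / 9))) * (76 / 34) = -9910 / 17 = -582.94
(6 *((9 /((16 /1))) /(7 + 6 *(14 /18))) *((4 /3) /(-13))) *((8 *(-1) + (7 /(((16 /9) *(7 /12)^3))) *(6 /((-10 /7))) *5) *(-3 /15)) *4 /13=-160488 /207025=-0.78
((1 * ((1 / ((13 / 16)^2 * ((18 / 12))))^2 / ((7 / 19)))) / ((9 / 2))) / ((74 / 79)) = 393478144 / 599181219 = 0.66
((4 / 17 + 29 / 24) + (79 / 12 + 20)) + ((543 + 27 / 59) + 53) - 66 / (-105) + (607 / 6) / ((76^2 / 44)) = 7931766186 / 12672905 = 625.88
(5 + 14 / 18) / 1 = 52 / 9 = 5.78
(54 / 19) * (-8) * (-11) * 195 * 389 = 360462960 / 19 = 18971734.74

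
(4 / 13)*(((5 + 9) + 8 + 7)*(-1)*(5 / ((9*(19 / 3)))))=-580 / 741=-0.78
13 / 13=1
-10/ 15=-2/ 3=-0.67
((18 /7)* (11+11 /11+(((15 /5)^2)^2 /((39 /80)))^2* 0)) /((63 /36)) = 864 /49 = 17.63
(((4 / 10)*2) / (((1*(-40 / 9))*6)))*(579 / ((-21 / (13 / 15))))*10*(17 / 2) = 42653 / 700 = 60.93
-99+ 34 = -65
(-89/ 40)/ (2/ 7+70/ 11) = -6853/ 20480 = -0.33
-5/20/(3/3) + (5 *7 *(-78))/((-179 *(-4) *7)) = -569/716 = -0.79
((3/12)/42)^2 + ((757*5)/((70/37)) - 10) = 56183905/28224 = 1990.64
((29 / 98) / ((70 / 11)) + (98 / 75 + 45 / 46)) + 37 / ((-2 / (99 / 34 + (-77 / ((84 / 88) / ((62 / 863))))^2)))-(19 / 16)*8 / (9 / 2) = -674.98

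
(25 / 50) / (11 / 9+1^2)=9 / 40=0.22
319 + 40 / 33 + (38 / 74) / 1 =391606 / 1221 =320.73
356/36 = 9.89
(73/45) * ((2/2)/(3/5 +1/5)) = 73/36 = 2.03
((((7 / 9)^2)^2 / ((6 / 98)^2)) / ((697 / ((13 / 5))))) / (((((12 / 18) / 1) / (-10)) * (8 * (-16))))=0.04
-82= -82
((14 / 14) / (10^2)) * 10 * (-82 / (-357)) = 41 / 1785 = 0.02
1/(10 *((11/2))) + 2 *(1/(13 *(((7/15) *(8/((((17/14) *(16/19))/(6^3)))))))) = 440383/23963940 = 0.02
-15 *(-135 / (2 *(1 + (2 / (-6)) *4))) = -3037.50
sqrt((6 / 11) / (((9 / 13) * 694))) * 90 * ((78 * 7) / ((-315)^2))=52 * sqrt(148863) / 1202355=0.02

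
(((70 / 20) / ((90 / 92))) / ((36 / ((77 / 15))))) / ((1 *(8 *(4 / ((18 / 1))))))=12397 / 43200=0.29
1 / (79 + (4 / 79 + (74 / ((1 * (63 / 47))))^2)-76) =0.00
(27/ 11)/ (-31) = -27/ 341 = -0.08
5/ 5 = 1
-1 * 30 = -30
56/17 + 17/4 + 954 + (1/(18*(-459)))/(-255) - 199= 3213071147/4213620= 762.54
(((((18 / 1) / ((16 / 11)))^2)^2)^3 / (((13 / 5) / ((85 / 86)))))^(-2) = 5902599203734358424083759104 / 141913114183303924943513707740807225071217038091680625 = 0.00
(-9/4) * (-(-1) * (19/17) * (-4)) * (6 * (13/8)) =6669/68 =98.07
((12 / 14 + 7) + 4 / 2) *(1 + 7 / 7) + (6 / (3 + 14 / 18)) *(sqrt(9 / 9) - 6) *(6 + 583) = -554259 / 119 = -4657.64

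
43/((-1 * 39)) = -43/39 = -1.10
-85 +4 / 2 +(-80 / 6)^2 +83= 177.78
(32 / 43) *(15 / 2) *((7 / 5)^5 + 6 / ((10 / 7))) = 1436736 / 26875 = 53.46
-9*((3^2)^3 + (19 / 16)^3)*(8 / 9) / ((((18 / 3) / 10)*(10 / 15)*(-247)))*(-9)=-134677935 / 252928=-532.48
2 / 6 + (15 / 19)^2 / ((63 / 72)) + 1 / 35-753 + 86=-25241917 / 37905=-665.93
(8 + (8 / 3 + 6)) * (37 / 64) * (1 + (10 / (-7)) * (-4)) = 43475 / 672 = 64.69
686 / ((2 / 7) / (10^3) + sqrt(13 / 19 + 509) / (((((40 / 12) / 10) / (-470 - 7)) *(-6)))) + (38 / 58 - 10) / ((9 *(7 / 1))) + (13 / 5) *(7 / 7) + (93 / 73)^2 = 12025408500000 *sqrt(5111) / 6747884435249981 + 1338489429165800669083919 / 328489814680009703822115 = 4.20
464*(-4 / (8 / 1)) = -232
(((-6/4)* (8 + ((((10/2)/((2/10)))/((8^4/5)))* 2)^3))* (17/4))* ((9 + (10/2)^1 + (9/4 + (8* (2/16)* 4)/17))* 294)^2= -5598340849450040021127/4672924418048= -1198037962.66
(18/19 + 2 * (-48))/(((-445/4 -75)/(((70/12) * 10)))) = 29.77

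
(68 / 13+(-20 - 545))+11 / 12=-87181 / 156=-558.85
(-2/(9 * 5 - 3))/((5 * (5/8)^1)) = -8/525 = -0.02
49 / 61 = 0.80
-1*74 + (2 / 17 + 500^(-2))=-73.88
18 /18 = 1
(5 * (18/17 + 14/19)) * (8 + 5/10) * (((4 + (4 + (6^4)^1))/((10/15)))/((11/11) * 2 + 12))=1418100/133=10662.41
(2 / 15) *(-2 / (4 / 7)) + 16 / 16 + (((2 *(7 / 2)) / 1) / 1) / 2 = 121 / 30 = 4.03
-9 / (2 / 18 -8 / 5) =405 / 67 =6.04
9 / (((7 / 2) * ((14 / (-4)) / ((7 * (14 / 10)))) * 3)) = -12 / 5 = -2.40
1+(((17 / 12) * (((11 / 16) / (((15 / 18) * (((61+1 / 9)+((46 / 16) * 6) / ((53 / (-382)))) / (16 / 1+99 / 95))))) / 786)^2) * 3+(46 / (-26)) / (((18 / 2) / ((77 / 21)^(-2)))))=5588492634792844333027709 / 5671416696184110894880000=0.99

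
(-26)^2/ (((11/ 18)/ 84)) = 1022112/ 11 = 92919.27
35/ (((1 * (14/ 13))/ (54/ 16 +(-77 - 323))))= -206245/ 16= -12890.31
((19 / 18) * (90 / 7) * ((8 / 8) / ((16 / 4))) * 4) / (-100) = -19 / 140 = -0.14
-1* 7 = -7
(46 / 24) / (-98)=-23 / 1176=-0.02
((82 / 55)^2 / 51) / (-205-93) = -0.00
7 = 7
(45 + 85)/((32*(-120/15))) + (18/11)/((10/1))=-2423/7040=-0.34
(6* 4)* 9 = 216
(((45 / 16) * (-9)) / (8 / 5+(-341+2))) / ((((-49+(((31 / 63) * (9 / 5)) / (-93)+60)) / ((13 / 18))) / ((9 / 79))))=394875 / 703072192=0.00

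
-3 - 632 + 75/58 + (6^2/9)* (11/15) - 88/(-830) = -45540503/72210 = -630.67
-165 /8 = -20.62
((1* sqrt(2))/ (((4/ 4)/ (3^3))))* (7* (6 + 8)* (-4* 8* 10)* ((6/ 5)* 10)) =-10160640* sqrt(2) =-14369314.89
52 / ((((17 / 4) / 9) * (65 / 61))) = 8784 / 85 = 103.34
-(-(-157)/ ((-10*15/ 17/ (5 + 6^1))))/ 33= 2669/ 450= 5.93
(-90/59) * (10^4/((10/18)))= -1620000/59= -27457.63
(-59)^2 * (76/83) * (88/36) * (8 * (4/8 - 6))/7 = -256090208/5229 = -48974.99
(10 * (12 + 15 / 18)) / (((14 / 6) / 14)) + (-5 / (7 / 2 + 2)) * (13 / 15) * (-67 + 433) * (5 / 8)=12975 / 22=589.77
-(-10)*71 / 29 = 710 / 29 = 24.48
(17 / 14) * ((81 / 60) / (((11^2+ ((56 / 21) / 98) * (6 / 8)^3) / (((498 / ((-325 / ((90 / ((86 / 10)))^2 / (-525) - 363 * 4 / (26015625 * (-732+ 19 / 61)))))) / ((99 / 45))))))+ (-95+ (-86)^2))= 1434619568863735202354243693 / 161820455739753636718750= 8865.50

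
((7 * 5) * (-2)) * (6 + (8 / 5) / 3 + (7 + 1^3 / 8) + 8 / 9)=-36659 / 36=-1018.31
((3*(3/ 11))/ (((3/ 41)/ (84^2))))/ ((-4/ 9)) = -1952748/ 11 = -177522.55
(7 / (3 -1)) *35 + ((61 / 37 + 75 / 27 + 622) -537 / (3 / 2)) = 260357 / 666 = 390.93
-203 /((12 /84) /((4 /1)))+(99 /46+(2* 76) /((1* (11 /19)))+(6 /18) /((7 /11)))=-57579941 /10626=-5418.78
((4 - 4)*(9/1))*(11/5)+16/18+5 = 53/9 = 5.89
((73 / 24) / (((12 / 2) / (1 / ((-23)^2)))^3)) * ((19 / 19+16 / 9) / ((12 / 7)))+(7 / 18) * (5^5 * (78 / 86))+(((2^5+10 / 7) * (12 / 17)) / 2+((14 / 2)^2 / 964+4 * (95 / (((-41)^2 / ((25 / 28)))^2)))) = 2252357194753942952031447562589 / 2021723181798551107926481152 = 1114.08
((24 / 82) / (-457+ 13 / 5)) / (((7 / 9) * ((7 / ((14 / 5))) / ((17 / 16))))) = -459 / 1304128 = -0.00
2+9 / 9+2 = 5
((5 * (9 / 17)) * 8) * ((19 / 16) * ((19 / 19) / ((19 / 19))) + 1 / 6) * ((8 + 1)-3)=2925 / 17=172.06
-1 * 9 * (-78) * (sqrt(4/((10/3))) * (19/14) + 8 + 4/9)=6669 * sqrt(30)/35 + 5928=6971.65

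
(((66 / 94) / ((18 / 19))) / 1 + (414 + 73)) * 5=2438.71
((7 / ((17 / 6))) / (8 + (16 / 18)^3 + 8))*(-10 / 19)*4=-76545 / 245803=-0.31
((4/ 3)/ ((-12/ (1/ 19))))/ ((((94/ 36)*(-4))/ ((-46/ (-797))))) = 23/ 711721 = 0.00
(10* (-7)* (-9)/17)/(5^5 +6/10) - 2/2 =-131263/132838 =-0.99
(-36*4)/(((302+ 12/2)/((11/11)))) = -36/77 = -0.47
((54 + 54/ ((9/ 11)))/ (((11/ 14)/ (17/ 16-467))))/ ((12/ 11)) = -260925/ 4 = -65231.25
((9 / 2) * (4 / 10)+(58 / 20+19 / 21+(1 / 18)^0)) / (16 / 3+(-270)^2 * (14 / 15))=73 / 752080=0.00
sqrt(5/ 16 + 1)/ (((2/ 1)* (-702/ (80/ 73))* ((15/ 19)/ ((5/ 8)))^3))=-34295* sqrt(21)/ 354212352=-0.00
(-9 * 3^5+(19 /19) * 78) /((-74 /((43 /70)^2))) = 105393 /9800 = 10.75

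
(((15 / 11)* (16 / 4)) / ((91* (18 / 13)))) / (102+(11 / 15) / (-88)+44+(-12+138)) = 400 / 2513203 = 0.00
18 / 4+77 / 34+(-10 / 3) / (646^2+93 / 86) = 12381783185 / 1830352719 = 6.76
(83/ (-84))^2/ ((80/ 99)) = 75779/ 62720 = 1.21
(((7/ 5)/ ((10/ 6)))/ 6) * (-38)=-133/ 25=-5.32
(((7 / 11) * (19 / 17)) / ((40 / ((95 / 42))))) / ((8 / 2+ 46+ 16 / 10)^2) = 0.00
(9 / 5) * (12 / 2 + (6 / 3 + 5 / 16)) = 1197 / 80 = 14.96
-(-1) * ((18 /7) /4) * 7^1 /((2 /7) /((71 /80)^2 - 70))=-27906417 /25600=-1090.09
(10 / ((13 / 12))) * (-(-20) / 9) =800 / 39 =20.51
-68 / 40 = -17 / 10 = -1.70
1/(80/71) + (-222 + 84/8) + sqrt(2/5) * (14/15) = -16849/80 + 14 * sqrt(10)/75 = -210.02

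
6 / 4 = 3 / 2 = 1.50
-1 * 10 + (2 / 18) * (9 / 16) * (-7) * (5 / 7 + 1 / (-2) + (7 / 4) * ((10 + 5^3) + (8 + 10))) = -8143 / 64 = -127.23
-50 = -50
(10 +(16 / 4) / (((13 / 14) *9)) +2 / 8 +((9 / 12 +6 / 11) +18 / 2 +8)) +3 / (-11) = 28.75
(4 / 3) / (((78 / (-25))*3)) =-50 / 351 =-0.14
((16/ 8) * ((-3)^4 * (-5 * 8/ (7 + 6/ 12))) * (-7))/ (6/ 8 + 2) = 24192/ 11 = 2199.27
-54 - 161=-215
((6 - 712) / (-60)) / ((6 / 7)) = 2471 / 180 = 13.73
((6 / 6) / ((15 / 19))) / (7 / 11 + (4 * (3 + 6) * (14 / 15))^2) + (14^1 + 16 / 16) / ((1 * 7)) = 285430 / 133131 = 2.14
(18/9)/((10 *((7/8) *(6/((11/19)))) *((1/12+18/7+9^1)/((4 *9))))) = 576/8455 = 0.07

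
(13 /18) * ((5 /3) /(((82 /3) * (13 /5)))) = 25 /1476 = 0.02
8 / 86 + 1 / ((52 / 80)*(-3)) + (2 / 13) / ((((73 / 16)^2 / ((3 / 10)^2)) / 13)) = -91858496 / 223418325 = -0.41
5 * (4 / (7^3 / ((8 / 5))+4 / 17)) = 2720 / 29187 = 0.09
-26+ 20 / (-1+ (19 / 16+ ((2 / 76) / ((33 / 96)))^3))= 2207593682 / 27453523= 80.41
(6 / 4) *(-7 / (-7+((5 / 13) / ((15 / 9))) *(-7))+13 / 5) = 819 / 160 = 5.12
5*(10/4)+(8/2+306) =645/2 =322.50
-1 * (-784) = 784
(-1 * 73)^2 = 5329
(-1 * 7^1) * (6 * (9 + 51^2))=-109620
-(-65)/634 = 65/634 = 0.10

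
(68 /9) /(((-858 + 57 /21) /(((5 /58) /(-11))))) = 0.00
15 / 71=0.21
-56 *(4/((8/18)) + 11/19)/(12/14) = -35672/57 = -625.82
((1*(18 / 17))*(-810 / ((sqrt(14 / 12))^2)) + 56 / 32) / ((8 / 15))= -5236305 / 3808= -1375.08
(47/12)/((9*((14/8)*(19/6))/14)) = 188/171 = 1.10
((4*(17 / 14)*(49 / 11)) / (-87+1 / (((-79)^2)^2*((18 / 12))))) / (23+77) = -13905178917 / 5591284126450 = -0.00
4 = 4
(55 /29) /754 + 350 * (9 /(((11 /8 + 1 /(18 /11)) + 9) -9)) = 381478205 /240526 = 1586.02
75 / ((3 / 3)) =75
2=2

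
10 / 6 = 5 / 3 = 1.67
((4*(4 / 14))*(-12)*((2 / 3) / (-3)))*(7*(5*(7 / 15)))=448 / 9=49.78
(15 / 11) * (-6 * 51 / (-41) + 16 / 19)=97050 / 8569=11.33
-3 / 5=-0.60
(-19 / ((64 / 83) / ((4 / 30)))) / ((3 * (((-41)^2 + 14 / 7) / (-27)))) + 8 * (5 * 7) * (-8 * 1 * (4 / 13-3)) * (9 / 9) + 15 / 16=7038298451 / 1166880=6031.72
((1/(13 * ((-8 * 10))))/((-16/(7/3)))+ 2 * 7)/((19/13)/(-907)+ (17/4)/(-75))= -3169452545/13193408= -240.23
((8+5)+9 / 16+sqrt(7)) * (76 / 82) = 38 * sqrt(7) / 41+4123 / 328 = 15.02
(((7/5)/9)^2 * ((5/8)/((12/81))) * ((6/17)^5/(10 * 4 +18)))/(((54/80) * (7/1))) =84/41175853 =0.00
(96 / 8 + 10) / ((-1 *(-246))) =11 / 123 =0.09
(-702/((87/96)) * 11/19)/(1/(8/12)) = -164736/551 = -298.98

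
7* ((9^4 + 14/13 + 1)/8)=74655/13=5742.69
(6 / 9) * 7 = 14 / 3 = 4.67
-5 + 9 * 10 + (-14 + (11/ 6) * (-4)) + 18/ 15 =973/ 15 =64.87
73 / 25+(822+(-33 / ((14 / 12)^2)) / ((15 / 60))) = 727.94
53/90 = 0.59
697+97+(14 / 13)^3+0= 1747162 / 2197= 795.25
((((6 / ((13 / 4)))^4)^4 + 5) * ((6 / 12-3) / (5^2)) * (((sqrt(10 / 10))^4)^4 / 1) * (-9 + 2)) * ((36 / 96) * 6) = 763553818061434414865403 / 26616664367327193640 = 28687.06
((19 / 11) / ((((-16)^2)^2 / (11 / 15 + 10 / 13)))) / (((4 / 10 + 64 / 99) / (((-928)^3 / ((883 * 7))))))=-407320689 / 83245708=-4.89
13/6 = 2.17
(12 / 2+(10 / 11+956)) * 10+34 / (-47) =9628.37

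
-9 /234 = -1 /26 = -0.04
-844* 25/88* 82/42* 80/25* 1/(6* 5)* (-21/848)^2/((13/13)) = -60557/1977536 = -0.03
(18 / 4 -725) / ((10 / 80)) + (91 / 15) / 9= -5763.33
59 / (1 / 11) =649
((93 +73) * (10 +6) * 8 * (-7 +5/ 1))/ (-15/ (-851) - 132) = 36164096/ 112317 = 321.98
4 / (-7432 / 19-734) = -38 / 10689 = -0.00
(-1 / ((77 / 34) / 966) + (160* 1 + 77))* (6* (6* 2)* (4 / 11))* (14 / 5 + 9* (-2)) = 9127296 / 121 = 75432.20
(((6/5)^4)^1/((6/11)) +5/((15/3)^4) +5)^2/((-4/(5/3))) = -7579009/234375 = -32.34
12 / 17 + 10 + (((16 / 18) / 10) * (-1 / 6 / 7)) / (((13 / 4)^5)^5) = 1213631958456943760110030087149854 / 113361226888835409739783833168045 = 10.71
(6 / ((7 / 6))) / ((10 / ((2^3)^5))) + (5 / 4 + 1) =16854.36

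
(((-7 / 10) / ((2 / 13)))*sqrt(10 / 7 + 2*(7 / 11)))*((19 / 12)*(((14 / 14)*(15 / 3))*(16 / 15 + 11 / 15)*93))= -68913*sqrt(1001) / 220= -9910.50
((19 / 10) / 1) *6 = 57 / 5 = 11.40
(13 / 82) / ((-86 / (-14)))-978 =-3448337 / 3526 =-977.97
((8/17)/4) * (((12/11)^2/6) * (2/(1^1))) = 96/2057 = 0.05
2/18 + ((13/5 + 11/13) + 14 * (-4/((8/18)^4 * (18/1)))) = -2852071/37440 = -76.18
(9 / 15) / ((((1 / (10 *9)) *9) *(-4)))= -3 / 2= -1.50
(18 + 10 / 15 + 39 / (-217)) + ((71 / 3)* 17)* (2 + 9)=2893144 / 651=4444.15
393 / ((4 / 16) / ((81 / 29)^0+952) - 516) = -1498116 / 1966991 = -0.76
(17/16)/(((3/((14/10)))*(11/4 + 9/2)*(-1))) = -0.07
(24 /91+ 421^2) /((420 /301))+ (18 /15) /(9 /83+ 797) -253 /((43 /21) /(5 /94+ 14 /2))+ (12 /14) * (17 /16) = 5756119164464621 /45628319100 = 126152.34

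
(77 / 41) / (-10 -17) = -77 / 1107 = -0.07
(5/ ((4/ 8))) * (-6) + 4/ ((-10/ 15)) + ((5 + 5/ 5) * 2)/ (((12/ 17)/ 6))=36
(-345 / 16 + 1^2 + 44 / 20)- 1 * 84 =-8189 / 80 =-102.36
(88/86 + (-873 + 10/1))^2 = 743003.91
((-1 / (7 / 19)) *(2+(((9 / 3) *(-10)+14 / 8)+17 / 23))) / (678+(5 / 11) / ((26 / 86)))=6376799 / 62576836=0.10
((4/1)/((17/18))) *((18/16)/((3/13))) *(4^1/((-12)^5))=-13/39168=-0.00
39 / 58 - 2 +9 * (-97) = -50711 / 58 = -874.33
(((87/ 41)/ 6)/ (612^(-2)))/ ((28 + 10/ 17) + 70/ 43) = 496247391/ 113201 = 4383.77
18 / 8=9 / 4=2.25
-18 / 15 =-1.20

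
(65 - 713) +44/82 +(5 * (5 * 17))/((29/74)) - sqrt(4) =517238/1189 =435.02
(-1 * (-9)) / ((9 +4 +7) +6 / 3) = 9 / 22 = 0.41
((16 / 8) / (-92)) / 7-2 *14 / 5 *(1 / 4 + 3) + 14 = -6767 / 1610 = -4.20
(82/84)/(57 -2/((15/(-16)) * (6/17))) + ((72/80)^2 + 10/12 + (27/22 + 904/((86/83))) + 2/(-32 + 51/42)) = 1063082926405781/1214554595100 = 875.29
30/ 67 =0.45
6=6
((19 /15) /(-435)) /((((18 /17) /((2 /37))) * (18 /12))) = -646 /6518475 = -0.00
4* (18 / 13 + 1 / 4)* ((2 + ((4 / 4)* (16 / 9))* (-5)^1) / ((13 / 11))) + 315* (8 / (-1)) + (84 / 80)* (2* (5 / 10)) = -77785859 / 30420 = -2557.06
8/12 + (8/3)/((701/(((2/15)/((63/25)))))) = 265058/397467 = 0.67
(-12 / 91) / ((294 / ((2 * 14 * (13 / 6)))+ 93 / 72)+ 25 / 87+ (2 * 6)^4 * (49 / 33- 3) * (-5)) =-91872 / 109449084395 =-0.00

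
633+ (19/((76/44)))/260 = 164591/260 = 633.04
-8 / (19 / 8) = -64 / 19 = -3.37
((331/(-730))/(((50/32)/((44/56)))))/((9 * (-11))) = 1324/574875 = 0.00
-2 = -2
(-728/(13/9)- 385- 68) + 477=-480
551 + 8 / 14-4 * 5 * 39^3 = -8300799 / 7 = -1185828.43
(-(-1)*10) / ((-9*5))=-2 / 9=-0.22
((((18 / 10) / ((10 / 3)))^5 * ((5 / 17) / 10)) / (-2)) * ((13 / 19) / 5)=-186535791 / 2018750000000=-0.00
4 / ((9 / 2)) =8 / 9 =0.89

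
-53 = -53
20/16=5/4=1.25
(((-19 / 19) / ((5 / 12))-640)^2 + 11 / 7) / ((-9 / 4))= -96291844 / 525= -183413.04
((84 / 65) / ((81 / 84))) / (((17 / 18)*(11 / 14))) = 1.81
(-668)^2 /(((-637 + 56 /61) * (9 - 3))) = -13609832 /116403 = -116.92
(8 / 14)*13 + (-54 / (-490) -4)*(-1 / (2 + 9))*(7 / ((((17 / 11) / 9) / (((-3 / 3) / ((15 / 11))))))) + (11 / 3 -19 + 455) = 436.52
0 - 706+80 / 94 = -33142 / 47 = -705.15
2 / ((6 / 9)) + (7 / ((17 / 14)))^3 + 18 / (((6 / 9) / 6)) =1751837 / 4913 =356.57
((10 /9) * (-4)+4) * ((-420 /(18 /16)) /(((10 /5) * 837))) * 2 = 4480 /22599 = 0.20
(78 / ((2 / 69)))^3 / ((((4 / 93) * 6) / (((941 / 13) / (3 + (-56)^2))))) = 43726937145957 / 25112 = 1741276566.82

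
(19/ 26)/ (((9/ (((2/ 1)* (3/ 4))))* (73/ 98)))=931/ 5694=0.16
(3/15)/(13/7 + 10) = 7/415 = 0.02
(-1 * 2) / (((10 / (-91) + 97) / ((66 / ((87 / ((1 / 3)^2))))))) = -4004 / 2301237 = -0.00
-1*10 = -10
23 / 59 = 0.39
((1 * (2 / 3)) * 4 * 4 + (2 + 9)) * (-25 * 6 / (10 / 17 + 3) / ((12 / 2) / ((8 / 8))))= -27625 / 183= -150.96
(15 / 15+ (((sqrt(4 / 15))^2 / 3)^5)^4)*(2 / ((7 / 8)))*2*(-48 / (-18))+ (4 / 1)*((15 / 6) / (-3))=215656831301173091601271770386866906 / 24348351921100187761402130126953125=8.86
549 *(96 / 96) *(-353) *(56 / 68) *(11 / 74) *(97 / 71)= -1447469793 / 44659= -32411.60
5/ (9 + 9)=5/ 18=0.28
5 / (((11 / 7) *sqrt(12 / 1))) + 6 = 35 *sqrt(3) / 66 + 6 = 6.92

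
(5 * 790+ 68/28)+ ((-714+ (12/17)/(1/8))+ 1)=386164/119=3245.08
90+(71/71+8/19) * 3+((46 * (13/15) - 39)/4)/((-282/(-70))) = 3032101/32148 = 94.32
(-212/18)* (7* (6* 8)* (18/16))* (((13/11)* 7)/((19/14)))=-5671848/209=-27138.03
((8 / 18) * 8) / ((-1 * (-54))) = 16 / 243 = 0.07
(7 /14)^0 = 1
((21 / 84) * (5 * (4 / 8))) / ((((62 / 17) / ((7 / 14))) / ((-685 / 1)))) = -58.69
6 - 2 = 4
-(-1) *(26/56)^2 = 169/784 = 0.22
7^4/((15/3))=480.20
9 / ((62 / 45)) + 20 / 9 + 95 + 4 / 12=58081 / 558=104.09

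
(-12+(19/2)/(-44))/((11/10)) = -5375/484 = -11.11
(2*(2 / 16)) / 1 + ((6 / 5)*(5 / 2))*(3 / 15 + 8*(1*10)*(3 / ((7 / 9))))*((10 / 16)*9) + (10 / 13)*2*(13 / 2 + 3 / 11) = 41811269 / 8008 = 5221.19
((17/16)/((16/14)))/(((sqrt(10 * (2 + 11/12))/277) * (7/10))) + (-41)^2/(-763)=-1681/763 + 4709 * sqrt(42)/448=65.92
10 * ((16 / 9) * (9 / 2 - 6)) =-80 / 3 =-26.67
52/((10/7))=36.40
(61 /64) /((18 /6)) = 61 /192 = 0.32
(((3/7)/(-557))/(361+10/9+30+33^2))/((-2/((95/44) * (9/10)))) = 4617/9147365920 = 0.00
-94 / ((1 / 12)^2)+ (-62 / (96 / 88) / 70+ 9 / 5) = -13535.01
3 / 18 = 0.17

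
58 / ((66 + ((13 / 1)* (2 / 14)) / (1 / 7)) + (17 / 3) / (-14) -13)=84 / 95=0.88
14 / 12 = 7 / 6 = 1.17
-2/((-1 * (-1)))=-2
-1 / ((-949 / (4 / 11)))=4 / 10439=0.00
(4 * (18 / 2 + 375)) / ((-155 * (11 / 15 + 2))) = -4608 / 1271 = -3.63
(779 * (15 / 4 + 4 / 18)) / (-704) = -10127 / 2304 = -4.40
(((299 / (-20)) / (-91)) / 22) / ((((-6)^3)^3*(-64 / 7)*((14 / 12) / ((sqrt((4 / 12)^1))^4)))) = 23 / 2979773153280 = 0.00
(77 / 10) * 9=693 / 10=69.30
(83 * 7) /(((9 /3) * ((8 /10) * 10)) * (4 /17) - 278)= -9877 /4630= -2.13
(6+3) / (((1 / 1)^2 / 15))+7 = 142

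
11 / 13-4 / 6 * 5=-97 / 39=-2.49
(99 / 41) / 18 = 0.13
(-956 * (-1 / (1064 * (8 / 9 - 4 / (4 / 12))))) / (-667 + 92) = 2151 / 15295000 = 0.00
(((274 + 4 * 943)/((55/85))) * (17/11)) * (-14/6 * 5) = -40925290/363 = -112741.85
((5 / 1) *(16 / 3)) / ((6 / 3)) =40 / 3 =13.33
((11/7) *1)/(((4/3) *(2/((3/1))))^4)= 72171/28672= 2.52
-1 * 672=-672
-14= -14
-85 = -85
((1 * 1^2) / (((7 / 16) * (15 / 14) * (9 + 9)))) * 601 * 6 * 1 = 19232 / 45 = 427.38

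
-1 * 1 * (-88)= 88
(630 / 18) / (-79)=-35 / 79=-0.44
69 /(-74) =-69 /74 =-0.93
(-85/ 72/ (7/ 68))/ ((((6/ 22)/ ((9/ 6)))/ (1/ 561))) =-85/ 756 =-0.11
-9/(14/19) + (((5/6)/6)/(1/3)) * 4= -443/42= -10.55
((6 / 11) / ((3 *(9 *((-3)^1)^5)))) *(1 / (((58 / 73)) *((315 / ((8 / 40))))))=-73 / 1098803475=-0.00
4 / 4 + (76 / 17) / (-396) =1664 / 1683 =0.99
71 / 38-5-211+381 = 6341 / 38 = 166.87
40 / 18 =20 / 9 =2.22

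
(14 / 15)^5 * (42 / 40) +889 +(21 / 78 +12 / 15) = 29313311617 / 32906250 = 890.81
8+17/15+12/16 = 593/60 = 9.88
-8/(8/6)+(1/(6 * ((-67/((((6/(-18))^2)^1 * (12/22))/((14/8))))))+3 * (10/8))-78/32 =-3482389/742896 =-4.69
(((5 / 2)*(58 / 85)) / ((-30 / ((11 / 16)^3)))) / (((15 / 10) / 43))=-1659757 / 3133440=-0.53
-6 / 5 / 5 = -6 / 25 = -0.24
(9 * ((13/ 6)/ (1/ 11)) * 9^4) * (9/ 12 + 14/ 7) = 30961359/ 8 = 3870169.88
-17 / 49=-0.35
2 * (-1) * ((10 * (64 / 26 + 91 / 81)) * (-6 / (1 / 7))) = 1057000 / 351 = 3011.40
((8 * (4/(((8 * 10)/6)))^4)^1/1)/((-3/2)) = -27/625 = -0.04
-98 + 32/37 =-3594/37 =-97.14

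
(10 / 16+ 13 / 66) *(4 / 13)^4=6944 / 942513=0.01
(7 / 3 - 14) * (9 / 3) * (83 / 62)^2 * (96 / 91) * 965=-797746200 / 12493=-63855.46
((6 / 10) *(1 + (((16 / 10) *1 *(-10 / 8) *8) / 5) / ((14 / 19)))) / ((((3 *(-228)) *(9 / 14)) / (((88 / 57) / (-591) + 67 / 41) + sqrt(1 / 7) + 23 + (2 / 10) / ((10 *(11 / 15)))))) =13 *sqrt(7) / 19950 + 48702840173 / 432995854500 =0.11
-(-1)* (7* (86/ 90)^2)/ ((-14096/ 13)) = -168259/ 28544400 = -0.01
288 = 288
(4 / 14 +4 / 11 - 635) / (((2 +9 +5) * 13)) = -3.05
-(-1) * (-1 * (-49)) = 49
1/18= 0.06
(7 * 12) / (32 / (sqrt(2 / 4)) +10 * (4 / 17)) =-1785 / 18446 +12138 * sqrt(2) / 9223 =1.76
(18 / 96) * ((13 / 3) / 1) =0.81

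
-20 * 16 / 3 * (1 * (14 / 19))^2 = -62720 / 1083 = -57.91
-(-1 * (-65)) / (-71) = 65 / 71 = 0.92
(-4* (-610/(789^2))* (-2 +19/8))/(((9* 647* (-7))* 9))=-305/76123735443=-0.00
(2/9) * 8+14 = 15.78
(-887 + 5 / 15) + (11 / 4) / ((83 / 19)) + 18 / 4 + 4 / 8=-877513 / 996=-881.04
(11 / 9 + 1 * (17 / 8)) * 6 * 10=1205 / 6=200.83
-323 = -323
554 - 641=-87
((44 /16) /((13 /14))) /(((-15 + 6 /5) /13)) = -385 /138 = -2.79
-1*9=-9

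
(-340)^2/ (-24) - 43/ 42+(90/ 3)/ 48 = -4817.07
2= 2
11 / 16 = 0.69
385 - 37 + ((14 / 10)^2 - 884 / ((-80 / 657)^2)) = -94834493 / 1600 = -59271.56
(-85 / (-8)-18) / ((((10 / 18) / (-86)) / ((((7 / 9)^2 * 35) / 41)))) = 870191 / 1476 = 589.56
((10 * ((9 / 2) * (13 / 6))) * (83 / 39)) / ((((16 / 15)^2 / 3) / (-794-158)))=-33334875 / 64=-520857.42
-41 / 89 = -0.46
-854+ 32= -822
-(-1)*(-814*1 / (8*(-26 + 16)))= 407 / 40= 10.18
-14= -14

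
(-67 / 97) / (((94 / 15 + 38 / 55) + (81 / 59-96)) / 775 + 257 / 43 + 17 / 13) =-282568840125 / 2933728836751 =-0.10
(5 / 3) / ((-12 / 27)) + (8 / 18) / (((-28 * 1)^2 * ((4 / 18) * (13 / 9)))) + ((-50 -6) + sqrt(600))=-304477 / 5096 + 10 * sqrt(6)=-35.25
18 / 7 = 2.57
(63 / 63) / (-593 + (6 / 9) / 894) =-0.00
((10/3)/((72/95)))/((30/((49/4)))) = 4655/2592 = 1.80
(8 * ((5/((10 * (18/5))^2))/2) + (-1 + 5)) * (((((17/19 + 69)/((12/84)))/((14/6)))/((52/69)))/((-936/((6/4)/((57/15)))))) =-12418045/26355888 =-0.47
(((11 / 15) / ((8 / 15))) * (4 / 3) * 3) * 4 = 22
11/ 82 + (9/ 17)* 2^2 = 2.25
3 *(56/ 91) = 24/ 13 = 1.85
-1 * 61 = -61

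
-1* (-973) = 973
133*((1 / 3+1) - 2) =-266 / 3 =-88.67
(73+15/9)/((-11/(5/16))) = -70/33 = -2.12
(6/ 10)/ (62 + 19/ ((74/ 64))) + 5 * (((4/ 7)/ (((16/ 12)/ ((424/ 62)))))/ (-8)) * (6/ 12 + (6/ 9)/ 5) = -7257611/ 6297340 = -1.15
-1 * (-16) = 16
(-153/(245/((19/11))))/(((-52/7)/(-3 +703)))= 14535/143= 101.64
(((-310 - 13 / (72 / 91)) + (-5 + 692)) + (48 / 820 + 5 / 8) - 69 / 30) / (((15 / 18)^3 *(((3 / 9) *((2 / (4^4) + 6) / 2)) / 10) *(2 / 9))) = 109862355456 / 3941125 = 27875.89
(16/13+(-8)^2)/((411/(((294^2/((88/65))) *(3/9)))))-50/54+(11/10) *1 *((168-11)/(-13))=17791153547/5289570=3363.44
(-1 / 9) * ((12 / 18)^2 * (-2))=8 / 81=0.10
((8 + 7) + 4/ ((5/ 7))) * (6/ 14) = 309/ 35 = 8.83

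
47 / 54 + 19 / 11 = 1543 / 594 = 2.60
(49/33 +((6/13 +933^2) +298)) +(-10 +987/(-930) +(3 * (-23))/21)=810630197803/930930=870774.60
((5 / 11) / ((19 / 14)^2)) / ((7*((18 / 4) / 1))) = 280 / 35739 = 0.01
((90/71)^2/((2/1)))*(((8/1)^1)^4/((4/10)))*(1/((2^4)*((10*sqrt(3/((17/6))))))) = 43200*sqrt(34)/5041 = 49.97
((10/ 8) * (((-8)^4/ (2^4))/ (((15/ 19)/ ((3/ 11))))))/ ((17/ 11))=1216/ 17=71.53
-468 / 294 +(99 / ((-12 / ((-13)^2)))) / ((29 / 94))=-12848355 / 2842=-4520.88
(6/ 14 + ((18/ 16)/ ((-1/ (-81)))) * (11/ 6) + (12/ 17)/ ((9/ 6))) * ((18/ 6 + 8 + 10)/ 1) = 959397/ 272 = 3527.19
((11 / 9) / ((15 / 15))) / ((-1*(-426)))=11 / 3834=0.00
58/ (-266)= -29/ 133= -0.22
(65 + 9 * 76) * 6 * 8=35952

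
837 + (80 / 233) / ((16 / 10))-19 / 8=834.84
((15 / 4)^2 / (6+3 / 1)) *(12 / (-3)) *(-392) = 2450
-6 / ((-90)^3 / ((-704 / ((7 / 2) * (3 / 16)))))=-5632 / 637875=-0.01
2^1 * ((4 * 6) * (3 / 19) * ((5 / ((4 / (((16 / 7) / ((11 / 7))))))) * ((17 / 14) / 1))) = 24480 / 1463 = 16.73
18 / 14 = 9 / 7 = 1.29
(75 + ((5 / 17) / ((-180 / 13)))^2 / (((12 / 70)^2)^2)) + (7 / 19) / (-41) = 28554183145907 / 378133629696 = 75.51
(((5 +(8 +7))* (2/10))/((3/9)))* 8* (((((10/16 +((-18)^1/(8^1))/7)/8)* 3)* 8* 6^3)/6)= 22032/7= 3147.43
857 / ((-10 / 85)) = -14569 / 2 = -7284.50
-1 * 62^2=-3844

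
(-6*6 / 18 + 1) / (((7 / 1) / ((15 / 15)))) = -0.14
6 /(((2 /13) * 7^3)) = 39 /343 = 0.11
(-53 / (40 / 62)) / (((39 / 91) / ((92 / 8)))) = -264523 / 120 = -2204.36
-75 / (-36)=25 / 12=2.08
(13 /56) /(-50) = -13 /2800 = -0.00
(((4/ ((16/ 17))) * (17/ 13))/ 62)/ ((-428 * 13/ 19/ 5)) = -27455/ 17938336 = -0.00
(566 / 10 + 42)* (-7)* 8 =-27608 / 5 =-5521.60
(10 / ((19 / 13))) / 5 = 26 / 19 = 1.37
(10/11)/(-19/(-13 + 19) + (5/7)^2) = -2940/8591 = -0.34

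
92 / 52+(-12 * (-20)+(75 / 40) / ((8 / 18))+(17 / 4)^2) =109845 / 416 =264.05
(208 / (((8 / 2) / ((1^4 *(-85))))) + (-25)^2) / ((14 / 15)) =-56925 / 14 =-4066.07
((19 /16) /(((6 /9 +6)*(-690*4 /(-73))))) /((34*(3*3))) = 1387 /90086400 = 0.00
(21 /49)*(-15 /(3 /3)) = -45 /7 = -6.43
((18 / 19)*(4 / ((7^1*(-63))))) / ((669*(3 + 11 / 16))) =-128 / 36747501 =-0.00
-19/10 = -1.90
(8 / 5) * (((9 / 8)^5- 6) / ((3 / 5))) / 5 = -45853 / 20480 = -2.24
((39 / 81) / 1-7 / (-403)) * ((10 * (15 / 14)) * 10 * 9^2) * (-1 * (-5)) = 61065000 / 2821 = 21646.58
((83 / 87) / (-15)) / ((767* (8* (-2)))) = 83 / 16014960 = 0.00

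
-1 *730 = -730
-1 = -1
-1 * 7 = -7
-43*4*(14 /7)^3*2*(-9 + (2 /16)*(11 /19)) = 466808 /19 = 24568.84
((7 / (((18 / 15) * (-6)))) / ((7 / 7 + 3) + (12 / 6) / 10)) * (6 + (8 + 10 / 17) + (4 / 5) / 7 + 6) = -10265 / 2142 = -4.79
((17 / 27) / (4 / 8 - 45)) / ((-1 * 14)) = 17 / 16821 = 0.00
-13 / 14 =-0.93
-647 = -647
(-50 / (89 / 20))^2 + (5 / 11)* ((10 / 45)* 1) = 99079210 / 784179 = 126.35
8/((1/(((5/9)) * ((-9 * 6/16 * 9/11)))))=-135/11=-12.27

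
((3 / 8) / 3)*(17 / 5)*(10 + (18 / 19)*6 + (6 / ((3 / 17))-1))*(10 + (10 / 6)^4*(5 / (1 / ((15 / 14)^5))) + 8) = 122584888515 / 81749248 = 1499.52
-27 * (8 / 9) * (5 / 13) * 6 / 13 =-720 / 169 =-4.26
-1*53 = -53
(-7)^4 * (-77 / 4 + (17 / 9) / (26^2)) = -70289275 / 1521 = -46212.54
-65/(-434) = 65/434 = 0.15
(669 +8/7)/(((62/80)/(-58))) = -10883120/217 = -50152.63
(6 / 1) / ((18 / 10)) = 10 / 3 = 3.33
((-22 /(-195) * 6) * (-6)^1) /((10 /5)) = -132 /65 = -2.03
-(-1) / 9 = 1 / 9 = 0.11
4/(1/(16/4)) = 16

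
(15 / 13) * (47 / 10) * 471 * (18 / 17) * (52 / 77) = 2390796 / 1309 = 1826.43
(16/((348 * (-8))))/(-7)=1/1218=0.00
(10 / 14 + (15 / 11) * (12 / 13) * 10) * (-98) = -186410 / 143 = -1303.57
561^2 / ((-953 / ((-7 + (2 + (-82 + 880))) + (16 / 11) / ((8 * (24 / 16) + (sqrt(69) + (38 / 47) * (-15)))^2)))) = -643950362566161057 / 2458865819825- 63370236864 * sqrt(69) / 2458865819825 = -261889.40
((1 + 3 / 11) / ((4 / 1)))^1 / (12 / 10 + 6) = 35 / 792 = 0.04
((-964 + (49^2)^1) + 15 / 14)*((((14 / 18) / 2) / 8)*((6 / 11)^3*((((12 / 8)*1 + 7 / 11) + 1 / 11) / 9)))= 328839 / 117128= 2.81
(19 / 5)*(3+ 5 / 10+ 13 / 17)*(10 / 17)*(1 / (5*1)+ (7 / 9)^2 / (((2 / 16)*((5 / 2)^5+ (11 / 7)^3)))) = 61593417637 / 26088558003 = 2.36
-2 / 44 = -1 / 22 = -0.05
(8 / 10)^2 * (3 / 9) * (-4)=-64 / 75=-0.85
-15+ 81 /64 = -879 /64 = -13.73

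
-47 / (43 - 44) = 47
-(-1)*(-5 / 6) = -5 / 6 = -0.83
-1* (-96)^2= -9216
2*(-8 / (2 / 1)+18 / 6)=-2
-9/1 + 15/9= -22/3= -7.33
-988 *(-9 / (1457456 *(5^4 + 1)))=171 / 17545528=0.00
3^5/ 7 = 34.71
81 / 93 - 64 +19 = -1368 / 31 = -44.13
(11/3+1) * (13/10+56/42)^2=43687/1350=32.36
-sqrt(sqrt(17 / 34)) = -2^(3 / 4) / 2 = -0.84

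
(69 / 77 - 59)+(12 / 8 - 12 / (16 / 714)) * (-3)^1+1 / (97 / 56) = 11535672 / 7469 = 1544.47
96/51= 32/17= 1.88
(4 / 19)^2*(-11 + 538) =8432 / 361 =23.36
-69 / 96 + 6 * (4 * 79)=60649 / 32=1895.28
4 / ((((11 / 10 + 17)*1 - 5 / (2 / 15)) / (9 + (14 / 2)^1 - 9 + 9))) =-320 / 97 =-3.30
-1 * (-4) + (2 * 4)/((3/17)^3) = 39412/27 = 1459.70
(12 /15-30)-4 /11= -1626 /55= -29.56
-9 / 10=-0.90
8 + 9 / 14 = 121 / 14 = 8.64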